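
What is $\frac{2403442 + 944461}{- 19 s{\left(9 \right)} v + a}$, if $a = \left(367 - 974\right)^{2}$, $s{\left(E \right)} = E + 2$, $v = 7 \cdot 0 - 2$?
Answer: $\frac{3347903}{368867} \approx 9.0762$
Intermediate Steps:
$v = -2$ ($v = 0 - 2 = -2$)
$s{\left(E \right)} = 2 + E$
$a = 368449$ ($a = \left(-607\right)^{2} = 368449$)
$\frac{2403442 + 944461}{- 19 s{\left(9 \right)} v + a} = \frac{2403442 + 944461}{- 19 \left(2 + 9\right) \left(-2\right) + 368449} = \frac{3347903}{\left(-19\right) 11 \left(-2\right) + 368449} = \frac{3347903}{\left(-209\right) \left(-2\right) + 368449} = \frac{3347903}{418 + 368449} = \frac{3347903}{368867}$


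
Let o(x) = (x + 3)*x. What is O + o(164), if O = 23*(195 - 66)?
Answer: 30355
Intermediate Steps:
O = 2967 (O = 23*129 = 2967)
o(x) = x*(3 + x) (o(x) = (3 + x)*x = x*(3 + x))
O + o(164) = 2967 + 164*(3 + 164) = 2967 + 164*167 = 2967 + 27388 = 30355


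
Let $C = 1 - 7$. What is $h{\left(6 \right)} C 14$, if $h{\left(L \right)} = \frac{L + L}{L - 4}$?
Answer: $-504$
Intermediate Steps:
$C = -6$ ($C = 1 - 7 = -6$)
$h{\left(L \right)} = \frac{2 L}{-4 + L}$
$h{\left(6 \right)} C 14 = 2 \cdot 6 \frac{1}{-4 + 6} \left(-6\right) 14 = 2 \cdot 6 \cdot \frac{1}{2} \left(-6\right) 14 = 6 \left(-6\right) 14 = \left(-36\right) 14 = -504$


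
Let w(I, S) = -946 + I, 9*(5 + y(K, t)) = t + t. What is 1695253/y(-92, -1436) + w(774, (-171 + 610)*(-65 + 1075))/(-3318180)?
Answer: -12656597723534/2419782765 ≈ -5230.5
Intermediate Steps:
y(K, t) = -5 + 2*t/9 (y(K, t) = -5 + (t + t)/9 = -5 + (2*t)/9 = -5 + 2*t/9)
1695253/y(-92, -1436) + w(774, (-171 + 610)*(-65 + 1075))/(-3318180) = 1695253/(-5 + (2/9)*(-1436)) + (-946 + 774)/(-3318180) = 1695253/(-5 - 2872/9) - 172*(-1/3318180) = 1695253/(-2917/9) + 43/829545 = 1695253*(-9/2917) + 43/829545 = -15257277/2917 + 43/829545 = -12656597723534/2419782765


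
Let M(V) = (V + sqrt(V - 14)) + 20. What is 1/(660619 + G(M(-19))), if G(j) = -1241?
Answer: 1/659378 ≈ 1.5166e-6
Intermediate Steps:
M(V) = 20 + V + sqrt(-14 + V) (M(V) = (V + sqrt(-14 + V)) + 20 = 20 + V + sqrt(-14 + V))
1/(660619 + G(M(-19))) = 1/(660619 - 1241) = 1/659378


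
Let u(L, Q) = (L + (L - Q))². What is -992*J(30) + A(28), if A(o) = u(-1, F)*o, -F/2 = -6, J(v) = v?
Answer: -24272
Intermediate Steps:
F = 12 (F = -2*(-6) = 12)
u(L, Q) = (-Q + 2*L)²
A(o) = 196*o (A(o) = (-1*12 + 2*(-1))²*o = (-12 - 2)²*o = (-14)²*o = 196*o)
-992*J(30) + A(28) = -992*30 + 196*28 = -29760 + 5488 = -24272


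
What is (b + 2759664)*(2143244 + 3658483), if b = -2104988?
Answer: 3798251425452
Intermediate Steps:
(b + 2759664)*(2143244 + 3658483) = (-2104988 + 2759664)*(2143244 + 3658483) = 654676*5801727 = 3798251425452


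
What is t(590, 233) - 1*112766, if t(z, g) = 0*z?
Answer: -112766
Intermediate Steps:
t(z, g) = 0
t(590, 233) - 1*112766 = 0 - 1*112766 = 0 - 112766 = -112766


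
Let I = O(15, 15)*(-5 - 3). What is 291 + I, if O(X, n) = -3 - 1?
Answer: 323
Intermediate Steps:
O(X, n) = -4
I = 32 (I = -4*(-5 - 3) = -4*(-8) = 32)
291 + I = 291 + 32 = 323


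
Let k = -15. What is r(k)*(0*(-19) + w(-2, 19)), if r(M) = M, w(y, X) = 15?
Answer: -225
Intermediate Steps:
r(k)*(0*(-19) + w(-2, 19)) = -15*(0*(-19) + 15) = -15*(0 + 15) = -15*15 = -225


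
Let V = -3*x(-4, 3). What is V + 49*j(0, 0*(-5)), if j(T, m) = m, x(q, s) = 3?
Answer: -9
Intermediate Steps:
V = -9 (V = -3*3 = -9)
V + 49*j(0, 0*(-5)) = -9 + 49*(0*(-5)) = -9 + 49*0 = -9 + 0 = -9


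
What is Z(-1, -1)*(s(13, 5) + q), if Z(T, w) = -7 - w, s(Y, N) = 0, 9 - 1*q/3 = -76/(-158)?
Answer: -12114/79 ≈ -153.34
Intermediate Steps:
q = 2019/79 (q = 27 - (-228)/(-158) = 27 - (-228)*(-1)/158 = 27 - 3*38/79 = 27 - 114/79 = 2019/79 ≈ 25.557)
Z(-1, -1)*(s(13, 5) + q) = (-7 - 1*(-1))*(0 + 2019/79) = (-7 + 1)*(2019/79) = -6*2019/79 = -12114/79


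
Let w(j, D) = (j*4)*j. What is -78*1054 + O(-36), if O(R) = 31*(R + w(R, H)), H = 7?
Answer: 77376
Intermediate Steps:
w(j, D) = 4*j**2 (w(j, D) = (4*j)*j = 4*j**2)
O(R) = 31*R + 124*R**2 (O(R) = 31*(R + 4*R**2) = 31*R + 124*R**2)
-78*1054 + O(-36) = -78*1054 + 31*(-36)*(1 + 4*(-36)) = -82212 + 31*(-36)*(1 - 144) = -82212 + 31*(-36)*(-143) = -82212 + 159588 = 77376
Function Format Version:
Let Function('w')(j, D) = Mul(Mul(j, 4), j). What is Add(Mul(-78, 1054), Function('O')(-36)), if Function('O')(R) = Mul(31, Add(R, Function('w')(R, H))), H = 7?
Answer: 77376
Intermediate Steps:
Function('w')(j, D) = Mul(4, Pow(j, 2)) (Function('w')(j, D) = Mul(Mul(4, j), j) = Mul(4, Pow(j, 2)))
Function('O')(R) = Add(Mul(31, R), Mul(124, Pow(R, 2))) (Function('O')(R) = Mul(31, Add(R, Mul(4, Pow(R, 2)))) = Add(Mul(31, R), Mul(124, Pow(R, 2))))
Add(Mul(-78, 1054), Function('O')(-36)) = Add(Mul(-78, 1054), Mul(31, -36, Add(1, Mul(4, -36)))) = Add(-82212, Mul(31, -36, Add(1, -144))) = Add(-82212, Mul(31, -36, -143)) = Add(-82212, 159588) = 77376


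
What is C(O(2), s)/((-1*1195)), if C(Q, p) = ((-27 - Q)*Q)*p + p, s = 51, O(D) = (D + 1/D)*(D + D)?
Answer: 18819/1195 ≈ 15.748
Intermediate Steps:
O(D) = 2*D*(D + 1/D) (O(D) = (D + 1/D)*(2*D) = 2*D*(D + 1/D))
C(Q, p) = p + Q*p*(-27 - Q) (C(Q, p) = (Q*(-27 - Q))*p + p = Q*p*(-27 - Q) + p = p + Q*p*(-27 - Q))
C(O(2), s)/((-1*1195)) = (51*(1 - (2 + 2*2²)² - 27*(2 + 2*2²)))/((-1*1195)) = (51*(1 - (2 + 2*4)² - 27*(2 + 2*4)))/(-1195) = (51*(1 - (2 + 8)² - 27*(2 + 8)))*(-1/1195) = (51*(1 - 1*10² - 27*10))*(-1/1195) = (51*(1 - 1*100 - 270))*(-1/1195) = (51*(1 - 100 - 270))*(-1/1195) = (51*(-369))*(-1/1195) = -18819*(-1/1195) = 18819/1195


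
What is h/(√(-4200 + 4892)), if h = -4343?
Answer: -4343*√173/346 ≈ -165.10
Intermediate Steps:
h/(√(-4200 + 4892)) = -4343/√(-4200 + 4892) = -4343*√173/346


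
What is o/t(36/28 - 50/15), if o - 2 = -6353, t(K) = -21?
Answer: 2117/7 ≈ 302.43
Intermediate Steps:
o = -6351 (o = 2 - 6353 = -6351)
o/t(36/28 - 50/15) = -6351/(-21) = -6351*(-1/21) = 2117/7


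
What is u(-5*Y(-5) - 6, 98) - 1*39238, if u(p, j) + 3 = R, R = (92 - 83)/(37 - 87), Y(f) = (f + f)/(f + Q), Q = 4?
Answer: -1962059/50 ≈ -39241.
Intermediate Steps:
Y(f) = 2*f/(4 + f) (Y(f) = (f + f)/(f + 4) = (2*f)/(4 + f) = 2*f/(4 + f))
R = -9/50 (R = 9/(-50) = 9*(-1/50) = -9/50 ≈ -0.18000)
u(p, j) = -159/50 (u(p, j) = -3 - 9/50 = -159/50)
u(-5*Y(-5) - 6, 98) - 1*39238 = -159/50 - 1*39238 = -159/50 - 39238 = -1962059/50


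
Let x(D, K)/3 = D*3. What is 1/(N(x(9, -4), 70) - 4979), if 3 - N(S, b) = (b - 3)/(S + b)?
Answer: -151/751443 ≈ -0.00020095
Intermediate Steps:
x(D, K) = 9*D (x(D, K) = 3*(D*3) = 3*(3*D) = 9*D)
N(S, b) = 3 - (-3 + b)/(S + b) (N(S, b) = 3 - (b - 3)/(S + b) = 3 - (-3 + b)/(S + b))
1/(N(x(9, -4), 70) - 4979) = 1/((3 + 2*70 + 3*(9*9))/(9*9 + 70) - 4979) = 1/((3 + 140 + 3*81)/(81 + 70) - 4979) = 1/((3 + 140 + 243)/151 - 4979) = 1/((1/151)*386 - 4979) = 1/(386/151 - 4979) = 1/(-751443/151) = -151/751443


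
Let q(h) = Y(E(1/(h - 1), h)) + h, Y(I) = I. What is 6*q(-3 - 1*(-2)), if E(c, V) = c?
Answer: -9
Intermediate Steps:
q(h) = h + 1/(-1 + h) (q(h) = 1/(h - 1) + h = 1/(-1 + h) + h = h + 1/(-1 + h))
6*q(-3 - 1*(-2)) = 6*((1 + (-3 - 1*(-2))*(-1 + (-3 - 1*(-2))))/(-1 + (-3 - 1*(-2)))) = 6*((1 + (-3 + 2)*(-1 + (-3 + 2)))/(-1 + (-3 + 2))) = 6*((1 - (-1 - 1))/(-1 - 1)) = 6*((1 - 1*(-2))/(-2)) = 6*(-(1 + 2)/2) = 6*(-½*3) = 6*(-3/2) = -9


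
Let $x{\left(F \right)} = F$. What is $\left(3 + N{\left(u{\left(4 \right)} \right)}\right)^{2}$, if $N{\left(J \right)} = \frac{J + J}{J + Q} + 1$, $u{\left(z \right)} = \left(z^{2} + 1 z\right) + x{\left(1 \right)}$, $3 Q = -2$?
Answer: $\frac{136900}{3721} \approx 36.791$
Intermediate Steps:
$Q = - \frac{2}{3}$ ($Q = \frac{1}{3} \left(-2\right) = - \frac{2}{3} \approx -0.66667$)
$u{\left(z \right)} = 1 + z + z^{2}$ ($u{\left(z \right)} = \left(z^{2} + 1 z\right) + 1 = \left(z^{2} + z\right) + 1 = \left(z + z^{2}\right) + 1 = 1 + z + z^{2}$)
$N{\left(J \right)} = 1 + \frac{2 J}{- \frac{2}{3} + J}$ ($N{\left(J \right)} = \frac{J + J}{J - \frac{2}{3}} + 1 = \frac{2 J}{- \frac{2}{3} + J} + 1 = 1 + \frac{2 J}{- \frac{2}{3} + J}$)
$\left(3 + N{\left(u{\left(4 \right)} \right)}\right)^{2} = \left(3 + \frac{-2 + 9 \left(1 + 4 + 4^{2}\right)}{-2 + 3 \left(1 + 4 + 4^{2}\right)}\right)^{2} = \left(3 + \frac{-2 + 9 \left(1 + 4 + 16\right)}{-2 + 3 \left(1 + 4 + 16\right)}\right)^{2} = \left(3 + \frac{-2 + 9 \cdot 21}{-2 + 3 \cdot 21}\right)^{2} = \left(3 + \frac{-2 + 189}{-2 + 63}\right)^{2} = \left(3 + \frac{1}{61} \cdot 187\right)^{2} = \left(3 + \frac{187}{61}\right)^{2} = \left(\frac{370}{61}\right)^{2} = \frac{136900}{3721}$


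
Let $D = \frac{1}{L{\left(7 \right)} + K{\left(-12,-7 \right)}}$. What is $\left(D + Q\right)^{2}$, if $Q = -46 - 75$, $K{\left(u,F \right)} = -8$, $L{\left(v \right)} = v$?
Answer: $14884$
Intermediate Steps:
$D = -1$ ($D = \frac{1}{7 - 8} = \frac{1}{-1} = -1$)
$Q = -121$ ($Q = -46 - 75 = -121$)
$\left(D + Q\right)^{2} = \left(-1 - 121\right)^{2} = \left(-122\right)^{2} = 14884$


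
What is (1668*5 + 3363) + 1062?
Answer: 12765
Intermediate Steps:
(1668*5 + 3363) + 1062 = (8340 + 3363) + 1062 = 11703 + 1062 = 12765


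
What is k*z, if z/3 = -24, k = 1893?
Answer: -136296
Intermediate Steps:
z = -72 (z = 3*(-24) = -72)
k*z = 1893*(-72) = -136296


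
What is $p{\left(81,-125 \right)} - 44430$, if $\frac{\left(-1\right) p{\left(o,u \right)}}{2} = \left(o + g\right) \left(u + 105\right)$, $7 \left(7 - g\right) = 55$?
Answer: $- \frac{288570}{7} \approx -41224.0$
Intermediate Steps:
$g = - \frac{6}{7}$ ($g = 7 - \frac{55}{7} = - \frac{6}{7} \approx -0.85714$)
$p{\left(o,u \right)} = - 2 \left(105 + u\right) \left(- \frac{6}{7} + o\right)$ ($p{\left(o,u \right)} = - 2 \left(o - \frac{6}{7}\right) \left(u + 105\right) = - 2 \left(- \frac{6}{7} + o\right) \left(105 + u\right) = - 2 \left(105 + u\right) \left(- \frac{6}{7} + o\right)$)
$p{\left(81,-125 \right)} - 44430 = \left(180 - 17010 + \frac{12}{7} \left(-125\right) - 162 \left(-125\right)\right) - 44430 = \left(180 - 17010 - \frac{1500}{7} + 20250\right) - 44430 = \frac{22440}{7} - 44430 = - \frac{288570}{7}$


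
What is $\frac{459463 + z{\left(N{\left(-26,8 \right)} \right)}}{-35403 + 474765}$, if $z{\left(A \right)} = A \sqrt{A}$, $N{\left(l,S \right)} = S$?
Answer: $\frac{459463}{439362} + \frac{8 \sqrt{2}}{219681} \approx 1.0458$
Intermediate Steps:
$z{\left(A \right)} = A^{\frac{3}{2}}$
$\frac{459463 + z{\left(N{\left(-26,8 \right)} \right)}}{-35403 + 474765} = \frac{459463 + 8^{\frac{3}{2}}}{-35403 + 474765} = \frac{459463 + 16 \sqrt{2}}{439362} = \left(459463 + 16 \sqrt{2}\right) \frac{1}{439362} = \frac{459463}{439362} + \frac{8 \sqrt{2}}{219681}$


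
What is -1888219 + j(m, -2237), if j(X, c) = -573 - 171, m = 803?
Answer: -1888963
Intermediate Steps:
j(X, c) = -744
-1888219 + j(m, -2237) = -1888219 - 744 = -1888963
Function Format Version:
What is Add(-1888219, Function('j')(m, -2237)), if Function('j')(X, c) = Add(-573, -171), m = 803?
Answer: -1888963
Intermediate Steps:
Function('j')(X, c) = -744
Add(-1888219, Function('j')(m, -2237)) = Add(-1888219, -744) = -1888963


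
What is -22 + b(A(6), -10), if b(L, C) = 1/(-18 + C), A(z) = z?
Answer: -617/28 ≈ -22.036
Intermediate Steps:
-22 + b(A(6), -10) = -22 + 1/(-18 - 10) = -22 + 1/(-28) = -22 - 1/28 = -617/28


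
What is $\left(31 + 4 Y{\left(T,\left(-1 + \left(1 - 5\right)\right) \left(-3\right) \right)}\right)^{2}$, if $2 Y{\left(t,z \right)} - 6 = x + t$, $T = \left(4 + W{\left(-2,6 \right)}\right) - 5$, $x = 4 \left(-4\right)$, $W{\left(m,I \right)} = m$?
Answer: $25$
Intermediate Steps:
$x = -16$
$T = -3$ ($T = \left(4 - 2\right) - 5 = 2 - 5 = -3$)
$Y{\left(t,z \right)} = -5 + \frac{t}{2}$ ($Y{\left(t,z \right)} = 3 + \frac{-16 + t}{2} = 3 + \left(-8 + \frac{t}{2}\right) = -5 + \frac{t}{2}$)
$\left(31 + 4 Y{\left(T,\left(-1 + \left(1 - 5\right)\right) \left(-3\right) \right)}\right)^{2} = \left(31 + 4 \left(-5 + \frac{1}{2} \left(-3\right)\right)\right)^{2} = \left(31 + 4 \left(-5 - \frac{3}{2}\right)\right)^{2} = \left(31 + 4 \left(- \frac{13}{2}\right)\right)^{2} = \left(31 - 26\right)^{2} = 5^{2} = 25$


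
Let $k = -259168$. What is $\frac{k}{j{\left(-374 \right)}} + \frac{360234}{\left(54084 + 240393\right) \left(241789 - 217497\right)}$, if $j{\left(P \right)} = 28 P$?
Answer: $\frac{5789815645}{233944106} \approx 24.749$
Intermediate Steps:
$\frac{k}{j{\left(-374 \right)}} + \frac{360234}{\left(54084 + 240393\right) \left(241789 - 217497\right)} = - \frac{259168}{28 \left(-374\right)} + \frac{360234}{\left(54084 + 240393\right) \left(241789 - 217497\right)} = - \frac{259168}{-10472} + \frac{360234}{294477 \cdot 24292} = \left(-259168\right) \left(- \frac{1}{10472}\right) + \frac{360234}{7153435284} = \frac{4628}{187} + 360234 \cdot \frac{1}{7153435284} = \frac{4628}{187} + \frac{63}{1251038} = \frac{5789815645}{233944106}$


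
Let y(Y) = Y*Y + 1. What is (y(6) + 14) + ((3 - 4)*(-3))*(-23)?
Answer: -18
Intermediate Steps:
y(Y) = 1 + Y² (y(Y) = Y² + 1 = 1 + Y²)
(y(6) + 14) + ((3 - 4)*(-3))*(-23) = ((1 + 6²) + 14) + ((3 - 4)*(-3))*(-23) = ((1 + 36) + 14) - 1*(-3)*(-23) = (37 + 14) + 3*(-23) = 51 - 69 = -18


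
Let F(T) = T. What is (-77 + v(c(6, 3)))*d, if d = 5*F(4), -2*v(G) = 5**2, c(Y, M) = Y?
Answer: -1790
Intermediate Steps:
v(G) = -25/2 (v(G) = -1/2*5**2 = -1/2*25 = -25/2)
d = 20 (d = 5*4 = 20)
(-77 + v(c(6, 3)))*d = (-77 - 25/2)*20 = -179/2*20 = -1790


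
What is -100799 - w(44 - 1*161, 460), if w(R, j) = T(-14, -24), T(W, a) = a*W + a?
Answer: -101111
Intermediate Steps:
T(W, a) = a + W*a (T(W, a) = W*a + a = a + W*a)
w(R, j) = 312 (w(R, j) = -24*(1 - 14) = -24*(-13) = 312)
-100799 - w(44 - 1*161, 460) = -100799 - 1*312 = -100799 - 312 = -101111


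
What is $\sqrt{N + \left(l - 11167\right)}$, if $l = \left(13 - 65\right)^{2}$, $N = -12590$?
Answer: $i \sqrt{21053} \approx 145.1 i$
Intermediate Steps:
$l = 2704$ ($l = \left(-52\right)^{2} = 2704$)
$\sqrt{N + \left(l - 11167\right)} = \sqrt{-12590 + \left(2704 - 11167\right)} = \sqrt{-12590 - 8463} = \sqrt{-21053} = i \sqrt{21053}$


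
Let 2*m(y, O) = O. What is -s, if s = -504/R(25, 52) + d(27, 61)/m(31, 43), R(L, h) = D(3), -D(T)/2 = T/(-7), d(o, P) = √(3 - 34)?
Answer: 588 - 2*I*√31/43 ≈ 588.0 - 0.25897*I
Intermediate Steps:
m(y, O) = O/2
d(o, P) = I*√31 (d(o, P) = √(-31) = I*√31)
D(T) = 2*T/7 (D(T) = -2*T/(-7) = -2*T*(-1)/7 = -(-2)*T/7 = 2*T/7)
R(L, h) = 6/7 (R(L, h) = (2/7)*3 = 6/7)
s = -588 + 2*I*√31/43 (s = -504/6/7 + (I*√31)/(((½)*43)) = -504*7/6 + (I*√31)/(43/2) = -588 + (I*√31)*(2/43) = -588 + 2*I*√31/43 ≈ -588.0 + 0.25897*I)
-s = -(-588 + 2*I*√31/43) = 588 - 2*I*√31/43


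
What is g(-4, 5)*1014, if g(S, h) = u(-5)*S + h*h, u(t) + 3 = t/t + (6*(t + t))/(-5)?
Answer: -15210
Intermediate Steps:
u(t) = -2 - 12*t/5 (u(t) = -3 + (t/t + (6*(t + t))/(-5)) = -3 + (1 + (6*(2*t))*(-⅕)) = -3 + (1 + (12*t)*(-⅕)) = -3 + (1 - 12*t/5) = -2 - 12*t/5)
g(S, h) = h² + 10*S (g(S, h) = (-2 - 12/5*(-5))*S + h*h = (-2 + 12)*S + h² = 10*S + h² = h² + 10*S)
g(-4, 5)*1014 = (5² + 10*(-4))*1014 = (25 - 40)*1014 = -15*1014 = -15210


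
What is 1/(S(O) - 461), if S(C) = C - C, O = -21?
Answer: -1/461 ≈ -0.0021692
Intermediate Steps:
S(C) = 0
1/(S(O) - 461) = 1/(0 - 461) = 1/(-461) = -1/461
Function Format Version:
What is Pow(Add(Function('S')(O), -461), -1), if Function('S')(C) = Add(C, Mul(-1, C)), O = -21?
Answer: Rational(-1, 461) ≈ -0.0021692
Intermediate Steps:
Function('S')(C) = 0
Pow(Add(Function('S')(O), -461), -1) = Pow(Add(0, -461), -1) = Pow(-461, -1) = Rational(-1, 461)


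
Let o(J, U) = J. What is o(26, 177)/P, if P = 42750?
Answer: 13/21375 ≈ 0.00060819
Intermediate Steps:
o(26, 177)/P = 26/42750 = 26*(1/42750) = 13/21375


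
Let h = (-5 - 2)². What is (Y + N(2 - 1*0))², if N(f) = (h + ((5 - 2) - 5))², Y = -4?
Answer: 4862025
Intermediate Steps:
h = 49 (h = (-7)² = 49)
N(f) = 2209 (N(f) = (49 + ((5 - 2) - 5))² = (49 + (3 - 5))² = (49 - 2)² = 47² = 2209)
(Y + N(2 - 1*0))² = (-4 + 2209)² = 2205² = 4862025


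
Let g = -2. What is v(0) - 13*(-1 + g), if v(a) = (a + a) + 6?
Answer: 45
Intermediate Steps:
v(a) = 6 + 2*a (v(a) = 2*a + 6 = 6 + 2*a)
v(0) - 13*(-1 + g) = (6 + 2*0) - 13*(-1 - 2) = (6 + 0) - 13*(-3) = 6 + 39 = 45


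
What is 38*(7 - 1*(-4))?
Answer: 418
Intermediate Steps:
38*(7 - 1*(-4)) = 38*(7 + 4) = 38*11 = 418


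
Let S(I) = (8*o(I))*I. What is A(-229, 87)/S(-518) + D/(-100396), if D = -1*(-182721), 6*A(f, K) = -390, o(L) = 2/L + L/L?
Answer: -186936637/103608672 ≈ -1.8043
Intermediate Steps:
o(L) = 1 + 2/L (o(L) = 2/L + 1 = 1 + 2/L)
A(f, K) = -65 (A(f, K) = (1/6)*(-390) = -65)
D = 182721
S(I) = 16 + 8*I (S(I) = (8*((2 + I)/I))*I = (8*(2 + I)/I)*I = 16 + 8*I)
A(-229, 87)/S(-518) + D/(-100396) = -65/(16 + 8*(-518)) + 182721/(-100396) = -65/(16 - 4144) + 182721*(-1/100396) = -65/(-4128) - 182721/100396 = -65*(-1/4128) - 182721/100396 = 65/4128 - 182721/100396 = -186936637/103608672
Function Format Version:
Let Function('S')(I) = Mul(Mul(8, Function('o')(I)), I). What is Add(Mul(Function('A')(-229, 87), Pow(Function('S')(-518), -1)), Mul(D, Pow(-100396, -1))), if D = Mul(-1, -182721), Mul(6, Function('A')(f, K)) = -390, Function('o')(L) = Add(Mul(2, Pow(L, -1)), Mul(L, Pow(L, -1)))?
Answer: Rational(-186936637, 103608672) ≈ -1.8043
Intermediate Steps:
Function('o')(L) = Add(1, Mul(2, Pow(L, -1))) (Function('o')(L) = Add(Mul(2, Pow(L, -1)), 1) = Add(1, Mul(2, Pow(L, -1))))
Function('A')(f, K) = -65 (Function('A')(f, K) = Mul(Rational(1, 6), -390) = -65)
D = 182721
Function('S')(I) = Add(16, Mul(8, I)) (Function('S')(I) = Mul(Mul(8, Mul(Pow(I, -1), Add(2, I))), I) = Mul(Mul(8, Pow(I, -1), Add(2, I)), I) = Add(16, Mul(8, I)))
Add(Mul(Function('A')(-229, 87), Pow(Function('S')(-518), -1)), Mul(D, Pow(-100396, -1))) = Add(Mul(-65, Pow(Add(16, Mul(8, -518)), -1)), Mul(182721, Pow(-100396, -1))) = Add(Mul(-65, Pow(Add(16, -4144), -1)), Mul(182721, Rational(-1, 100396))) = Add(Mul(-65, Pow(-4128, -1)), Rational(-182721, 100396)) = Add(Mul(-65, Rational(-1, 4128)), Rational(-182721, 100396)) = Add(Rational(65, 4128), Rational(-182721, 100396)) = Rational(-186936637, 103608672)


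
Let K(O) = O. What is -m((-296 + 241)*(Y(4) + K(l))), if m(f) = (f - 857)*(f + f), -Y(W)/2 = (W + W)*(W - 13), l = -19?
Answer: -106315000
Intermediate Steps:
Y(W) = -4*W*(-13 + W) (Y(W) = -2*(W + W)*(W - 13) = -2*2*W*(-13 + W) = -4*W*(-13 + W))
m(f) = 2*f*(-857 + f) (m(f) = (-857 + f)*(2*f) = 2*f*(-857 + f))
-m((-296 + 241)*(Y(4) + K(l))) = -2*(-296 + 241)*(4*4*(13 - 1*4) - 19)*(-857 + (-296 + 241)*(4*4*(13 - 1*4) - 19)) = -2*(-55*(4*4*(13 - 4) - 19))*(-857 - 55*(4*4*(13 - 4) - 19)) = -2*(-55*(4*4*9 - 19))*(-857 - 55*(4*4*9 - 19)) = -2*(-55*(144 - 19))*(-857 - 55*(144 - 19)) = -2*(-55*125)*(-857 - 55*125) = -2*(-6875)*(-857 - 6875) = -2*(-6875)*(-7732) = -1*106315000 = -106315000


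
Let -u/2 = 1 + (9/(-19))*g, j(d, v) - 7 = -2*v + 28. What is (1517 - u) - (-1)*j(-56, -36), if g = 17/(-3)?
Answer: 30996/19 ≈ 1631.4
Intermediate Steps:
g = -17/3 (g = 17*(-1/3) = -17/3 ≈ -5.6667)
j(d, v) = 35 - 2*v (j(d, v) = 7 + (-2*v + 28) = 7 + (28 - 2*v) = 35 - 2*v)
u = -140/19 (u = -2*(1 + (9/(-19))*(-17/3)) = -2*(1 + (9*(-1/19))*(-17/3)) = -2*(1 - 9/19*(-17/3)) = -2*(1 + 51/19) = -2*70/19 = -140/19 ≈ -7.3684)
(1517 - u) - (-1)*j(-56, -36) = (1517 - 1*(-140/19)) - (-1)*(35 - 2*(-36)) = (1517 + 140/19) - (-1)*(35 + 72) = 28963/19 - (-1)*107 = 28963/19 - 1*(-107) = 28963/19 + 107 = 30996/19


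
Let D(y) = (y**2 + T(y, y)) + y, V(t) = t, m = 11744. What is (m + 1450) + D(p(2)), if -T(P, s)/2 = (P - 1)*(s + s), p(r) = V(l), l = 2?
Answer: 13192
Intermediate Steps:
p(r) = 2
T(P, s) = -4*s*(-1 + P) (T(P, s) = -2*(P - 1)*(s + s) = -2*(-1 + P)*2*s = -4*s*(-1 + P))
D(y) = y + y**2 + 4*y*(1 - y) (D(y) = (y**2 + 4*y*(1 - y)) + y = y + y**2 + 4*y*(1 - y))
(m + 1450) + D(p(2)) = (11744 + 1450) + 2*(5 - 3*2) = 13194 + 2*(5 - 6) = 13194 + 2*(-1) = 13194 - 2 = 13192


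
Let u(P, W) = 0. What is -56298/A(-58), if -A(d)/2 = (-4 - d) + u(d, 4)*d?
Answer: 9383/18 ≈ 521.28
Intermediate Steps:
A(d) = 8 + 2*d (A(d) = -2*((-4 - d) + 0*d) = -2*((-4 - d) + 0) = -2*(-4 - d) = 8 + 2*d)
-56298/A(-58) = -56298/(8 + 2*(-58)) = -56298/(8 - 116) = -56298/(-108) = -56298*(-1/108) = 9383/18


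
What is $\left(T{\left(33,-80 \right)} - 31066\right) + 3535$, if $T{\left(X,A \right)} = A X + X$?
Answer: $-30138$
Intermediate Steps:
$T{\left(X,A \right)} = X + A X$
$\left(T{\left(33,-80 \right)} - 31066\right) + 3535 = \left(33 \left(1 - 80\right) - 31066\right) + 3535 = \left(33 \left(-79\right) - 31066\right) + 3535 = \left(-2607 - 31066\right) + 3535 = -33673 + 3535 = -30138$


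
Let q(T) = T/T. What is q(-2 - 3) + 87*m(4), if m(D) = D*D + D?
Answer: 1741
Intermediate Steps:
q(T) = 1
m(D) = D + D² (m(D) = D² + D = D + D²)
q(-2 - 3) + 87*m(4) = 1 + 87*(4*(1 + 4)) = 1 + 87*(4*5) = 1 + 87*20 = 1 + 1740 = 1741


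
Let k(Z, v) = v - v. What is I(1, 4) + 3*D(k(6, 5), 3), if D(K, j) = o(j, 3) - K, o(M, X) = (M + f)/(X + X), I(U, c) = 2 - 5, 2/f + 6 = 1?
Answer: -17/10 ≈ -1.7000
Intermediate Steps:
f = -⅖ (f = 2/(-6 + 1) = 2/(-5) = 2*(-⅕) = -⅖ ≈ -0.40000)
I(U, c) = -3
o(M, X) = (-⅖ + M)/(2*X) (o(M, X) = (M - ⅖)/(X + X) = (-⅖ + M)/((2*X)) = (-⅖ + M)*(1/(2*X)) = (-⅖ + M)/(2*X))
k(Z, v) = 0
D(K, j) = -1/15 - K + j/6 (D(K, j) = (⅒)*(-2 + 5*j)/3 - K = (⅒)*(⅓)*(-2 + 5*j) - K = (-1/15 + j/6) - K = -1/15 - K + j/6)
I(1, 4) + 3*D(k(6, 5), 3) = -3 + 3*(-1/15 - 1*0 + (⅙)*3) = -3 + 3*(-1/15 + 0 + ½) = -3 + 3*(13/30) = -3 + 13/10 = -17/10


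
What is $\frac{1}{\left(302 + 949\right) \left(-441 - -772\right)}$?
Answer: $\frac{1}{414081} \approx 2.415 \cdot 10^{-6}$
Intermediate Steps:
$\frac{1}{\left(302 + 949\right) \left(-441 - -772\right)} = \frac{1}{1251 \left(-441 + 772\right)} = \frac{1}{1251 \cdot 331} = \frac{1}{414081}$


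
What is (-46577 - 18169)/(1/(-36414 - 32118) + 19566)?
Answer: -4437172872/1340897111 ≈ -3.3091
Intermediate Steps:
(-46577 - 18169)/(1/(-36414 - 32118) + 19566) = -64746/(1/(-68532) + 19566) = -64746/(-1/68532 + 19566) = -64746/1340897111/68532 = -64746*68532/1340897111 = -4437172872/1340897111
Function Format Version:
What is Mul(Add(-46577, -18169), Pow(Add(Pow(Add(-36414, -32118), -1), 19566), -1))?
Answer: Rational(-4437172872, 1340897111) ≈ -3.3091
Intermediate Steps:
Mul(Add(-46577, -18169), Pow(Add(Pow(Add(-36414, -32118), -1), 19566), -1)) = Mul(-64746, Pow(Add(Pow(-68532, -1), 19566), -1)) = Mul(-64746, Pow(Add(Rational(-1, 68532), 19566), -1)) = Mul(-64746, Pow(Rational(1340897111, 68532), -1)) = Mul(-64746, Rational(68532, 1340897111)) = Rational(-4437172872, 1340897111)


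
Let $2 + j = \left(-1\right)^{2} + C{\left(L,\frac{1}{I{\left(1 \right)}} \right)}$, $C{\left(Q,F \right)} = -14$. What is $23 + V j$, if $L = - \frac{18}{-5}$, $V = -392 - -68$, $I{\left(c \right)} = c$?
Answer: $4883$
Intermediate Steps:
$V = -324$ ($V = -392 + 68 = -324$)
$L = \frac{18}{5}$ ($L = \left(-18\right) \left(- \frac{1}{5}\right) = \frac{18}{5} \approx 3.6$)
$j = -15$ ($j = -2 - \left(14 - \left(-1\right)^{2}\right) = -2 + \left(1 - 14\right) = -2 - 13 = -15$)
$23 + V j = 23 - -4860 = 23 + 4860 = 4883$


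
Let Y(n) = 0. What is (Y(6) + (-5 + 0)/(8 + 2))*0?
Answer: 0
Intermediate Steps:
(Y(6) + (-5 + 0)/(8 + 2))*0 = (0 + (-5 + 0)/(8 + 2))*0 = (0 - 5/10)*0 = (0 - 5*⅒)*0 = (0 - ½)*0 = -½*0 = 0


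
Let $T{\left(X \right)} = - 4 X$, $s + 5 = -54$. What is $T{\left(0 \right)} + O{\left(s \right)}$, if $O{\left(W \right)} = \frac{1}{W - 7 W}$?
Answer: $\frac{1}{354} \approx 0.0028249$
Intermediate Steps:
$s = -59$ ($s = -5 - 54 = -59$)
$O{\left(W \right)} = - \frac{1}{6 W}$ ($O{\left(W \right)} = \frac{1}{\left(-6\right) W} = - \frac{1}{6 W}$)
$T{\left(0 \right)} + O{\left(s \right)} = \left(-4\right) 0 - \frac{1}{6 \left(-59\right)} = 0 - - \frac{1}{354} = 0 + \frac{1}{354} = \frac{1}{354}$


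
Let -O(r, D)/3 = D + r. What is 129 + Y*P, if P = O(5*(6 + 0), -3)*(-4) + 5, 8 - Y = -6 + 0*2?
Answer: 4735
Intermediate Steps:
Y = 14 (Y = 8 - (-6 + 0*2) = 8 - (-6 + 0) = 8 - 1*(-6) = 8 + 6 = 14)
O(r, D) = -3*D - 3*r (O(r, D) = -3*(D + r) = -3*D - 3*r)
P = 329 (P = (-3*(-3) - 15*(6 + 0))*(-4) + 5 = (9 - 15*6)*(-4) + 5 = (9 - 3*30)*(-4) + 5 = (9 - 90)*(-4) + 5 = -81*(-4) + 5 = 324 + 5 = 329)
129 + Y*P = 129 + 14*329 = 129 + 4606 = 4735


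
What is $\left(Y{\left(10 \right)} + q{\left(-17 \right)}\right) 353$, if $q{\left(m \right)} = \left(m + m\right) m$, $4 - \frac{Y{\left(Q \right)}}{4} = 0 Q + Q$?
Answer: $195562$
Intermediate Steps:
$Y{\left(Q \right)} = 16 - 4 Q$ ($Y{\left(Q \right)} = 16 - 4 \left(0 Q + Q\right) = 16 - 4 \left(0 + Q\right) = 16 - 4 Q$)
$q{\left(m \right)} = 2 m^{2}$ ($q{\left(m \right)} = 2 m m = 2 m^{2}$)
$\left(Y{\left(10 \right)} + q{\left(-17 \right)}\right) 353 = \left(\left(16 - 40\right) + 2 \left(-17\right)^{2}\right) 353 = \left(\left(16 - 40\right) + 2 \cdot 289\right) 353 = \left(-24 + 578\right) 353 = 554 \cdot 353 = 195562$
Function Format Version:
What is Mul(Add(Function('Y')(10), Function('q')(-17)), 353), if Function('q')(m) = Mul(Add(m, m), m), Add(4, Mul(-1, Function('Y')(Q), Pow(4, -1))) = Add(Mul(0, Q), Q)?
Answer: 195562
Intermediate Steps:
Function('Y')(Q) = Add(16, Mul(-4, Q)) (Function('Y')(Q) = Add(16, Mul(-4, Add(Mul(0, Q), Q))) = Add(16, Mul(-4, Add(0, Q))) = Add(16, Mul(-4, Q)))
Function('q')(m) = Mul(2, Pow(m, 2)) (Function('q')(m) = Mul(Mul(2, m), m) = Mul(2, Pow(m, 2)))
Mul(Add(Function('Y')(10), Function('q')(-17)), 353) = Mul(Add(Add(16, Mul(-4, 10)), Mul(2, Pow(-17, 2))), 353) = Mul(Add(Add(16, -40), Mul(2, 289)), 353) = Mul(Add(-24, 578), 353) = Mul(554, 353) = 195562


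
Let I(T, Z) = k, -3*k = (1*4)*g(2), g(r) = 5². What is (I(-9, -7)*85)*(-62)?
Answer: 527000/3 ≈ 1.7567e+5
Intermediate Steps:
g(r) = 25
k = -100/3 (k = -1*4*25/3 = -4*25/3 = -⅓*100 = -100/3 ≈ -33.333)
I(T, Z) = -100/3
(I(-9, -7)*85)*(-62) = -100/3*85*(-62) = -8500/3*(-62) = 527000/3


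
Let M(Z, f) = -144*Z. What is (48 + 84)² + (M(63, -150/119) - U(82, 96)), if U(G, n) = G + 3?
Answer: 8267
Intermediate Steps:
U(G, n) = 3 + G
(48 + 84)² + (M(63, -150/119) - U(82, 96)) = (48 + 84)² + (-144*63 - (3 + 82)) = 132² + (-9072 - 1*85) = 17424 + (-9072 - 85) = 17424 - 9157 = 8267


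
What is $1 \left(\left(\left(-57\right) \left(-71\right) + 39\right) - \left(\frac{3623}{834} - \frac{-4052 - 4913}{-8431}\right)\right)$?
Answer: $\frac{28707452341}{7031454} \approx 4082.7$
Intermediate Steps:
$1 \left(\left(\left(-57\right) \left(-71\right) + 39\right) - \left(\frac{3623}{834} - \frac{-4052 - 4913}{-8431}\right)\right) = 1 \left(\left(4047 + 39\right) - \frac{23068703}{7031454}\right) = 1 \left(4086 + \left(- \frac{3623}{834} + \frac{8965}{8431}\right)\right) = 1 \left(4086 - \frac{23068703}{7031454}\right) = 1 \cdot \frac{28707452341}{7031454} = \frac{28707452341}{7031454}$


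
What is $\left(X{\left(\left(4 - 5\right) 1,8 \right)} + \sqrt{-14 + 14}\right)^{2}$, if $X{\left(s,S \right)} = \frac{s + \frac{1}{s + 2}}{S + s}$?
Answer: $0$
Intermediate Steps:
$X{\left(s,S \right)} = \frac{s + \frac{1}{2 + s}}{S + s}$
$\left(X{\left(\left(4 - 5\right) 1,8 \right)} + \sqrt{-14 + 14}\right)^{2} = \left(\frac{1 + \left(\left(4 - 5\right) 1\right)^{2} + 2 \left(4 - 5\right) 1}{\left(\left(4 - 5\right) 1\right)^{2} + 2 \cdot 8 + 2 \left(4 - 5\right) 1 + 8 \left(4 - 5\right) 1} + \sqrt{-14 + 14}\right)^{2} = \left(\frac{1 + \left(\left(-1\right) 1\right)^{2} + 2 \left(\left(-1\right) 1\right)}{\left(\left(-1\right) 1\right)^{2} + 16 + 2 \left(\left(-1\right) 1\right) + 8 \left(\left(-1\right) 1\right)} + \sqrt{0}\right)^{2} = \left(\frac{1 + \left(-1\right)^{2} + 2 \left(-1\right)}{\left(-1\right)^{2} + 16 + 2 \left(-1\right) + 8 \left(-1\right)} + 0\right)^{2} = \left(\frac{1 + 1 - 2}{1 + 16 - 2 - 8} + 0\right)^{2} = \left(\frac{1}{7} \cdot 0 + 0\right)^{2} = \left(0 + 0\right)^{2} = 0^{2} = 0$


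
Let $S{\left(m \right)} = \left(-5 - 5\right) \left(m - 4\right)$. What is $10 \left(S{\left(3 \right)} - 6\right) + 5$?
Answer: $45$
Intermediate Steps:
$S{\left(m \right)} = 40 - 10 m$ ($S{\left(m \right)} = - 10 \left(-4 + m\right) = 40 - 10 m$)
$10 \left(S{\left(3 \right)} - 6\right) + 5 = 10 \left(\left(40 - 30\right) - 6\right) + 5 = 10 \left(10 - 6\right) + 5 = 10 \cdot 4 + 5 = 40 + 5 = 45$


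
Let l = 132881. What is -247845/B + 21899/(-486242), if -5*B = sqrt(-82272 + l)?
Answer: -21899/486242 + 95325*sqrt(50609)/3893 ≈ 5508.5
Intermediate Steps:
B = -sqrt(50609)/5 (B = -sqrt(-82272 + 132881)/5 = -sqrt(50609)/5 ≈ -44.993)
-247845/B + 21899/(-486242) = -247845*(-5*sqrt(50609)/50609) + 21899/(-486242) = -(-95325)*sqrt(50609)/3893 + 21899*(-1/486242) = 95325*sqrt(50609)/3893 - 21899/486242 = -21899/486242 + 95325*sqrt(50609)/3893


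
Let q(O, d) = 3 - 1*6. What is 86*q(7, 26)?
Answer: -258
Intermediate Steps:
q(O, d) = -3 (q(O, d) = 3 - 6 = -3)
86*q(7, 26) = 86*(-3) = -258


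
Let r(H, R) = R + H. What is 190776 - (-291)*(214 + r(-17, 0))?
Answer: 248103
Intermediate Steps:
r(H, R) = H + R
190776 - (-291)*(214 + r(-17, 0)) = 190776 - (-291)*(214 + (-17 + 0)) = 190776 - (-291)*(214 - 17) = 190776 - (-291)*197 = 190776 - 1*(-57327) = 190776 + 57327 = 248103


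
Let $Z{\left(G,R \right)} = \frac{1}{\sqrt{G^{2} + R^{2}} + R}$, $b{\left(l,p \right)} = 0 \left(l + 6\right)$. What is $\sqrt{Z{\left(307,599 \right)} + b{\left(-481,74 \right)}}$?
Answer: $\frac{1}{\sqrt{599 + 5 \sqrt{18122}}} \approx 0.028038$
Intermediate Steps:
$b{\left(l,p \right)} = 0$ ($b{\left(l,p \right)} = 0 \left(6 + l\right) = 0$)
$Z{\left(G,R \right)} = \frac{1}{R + \sqrt{G^{2} + R^{2}}}$
$\sqrt{Z{\left(307,599 \right)} + b{\left(-481,74 \right)}} = \sqrt{\frac{1}{599 + \sqrt{307^{2} + 599^{2}}} + 0} = \sqrt{\frac{1}{599 + \sqrt{94249 + 358801}} + 0} = \sqrt{\frac{1}{599 + \sqrt{453050}} + 0} = \sqrt{\frac{1}{599 + 5 \sqrt{18122}} + 0} = \sqrt{\frac{1}{599 + 5 \sqrt{18122}}} = \frac{1}{\sqrt{599 + 5 \sqrt{18122}}}$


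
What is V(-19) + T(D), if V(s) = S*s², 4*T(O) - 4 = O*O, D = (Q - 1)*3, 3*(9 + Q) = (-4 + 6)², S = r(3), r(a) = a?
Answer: 1253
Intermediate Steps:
S = 3
Q = -23/3 (Q = -9 + (-4 + 6)²/3 = -9 + (⅓)*2² = -9 + (⅓)*4 = -9 + 4/3 = -23/3 ≈ -7.6667)
D = -26 (D = (-23/3 - 1)*3 = -26/3*3 = -26)
T(O) = 1 + O²/4 (T(O) = 1 + (O*O)/4 = 1 + O²/4)
V(s) = 3*s²
V(-19) + T(D) = 3*(-19)² + (1 + (¼)*(-26)²) = 3*361 + (1 + (¼)*676) = 1083 + (1 + 169) = 1083 + 170 = 1253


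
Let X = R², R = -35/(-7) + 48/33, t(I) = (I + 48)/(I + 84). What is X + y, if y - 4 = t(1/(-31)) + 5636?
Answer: 1789692970/314963 ≈ 5682.2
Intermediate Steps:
t(I) = (48 + I)/(84 + I)
R = 71/11 (R = -35*(-⅐) + 48*(1/33) = 5 + 16/11 = 71/11 ≈ 6.4545)
X = 5041/121 (X = (71/11)² = 5041/121 ≈ 41.661)
y = 14682407/2603 (y = 4 + ((48 + 1/(-31))/(84 + 1/(-31)) + 5636) = 4 + ((48 - 1/31)/(84 - 1/31) + 5636) = 4 + ((1487/31)/(2603/31) + 5636) = 4 + ((31/2603)*(1487/31) + 5636) = 4 + (1487/2603 + 5636) = 4 + 14671995/2603 = 14682407/2603 ≈ 5640.6)
X + y = 5041/121 + 14682407/2603 = 1789692970/314963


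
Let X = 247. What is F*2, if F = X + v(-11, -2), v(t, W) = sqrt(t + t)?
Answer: 494 + 2*I*sqrt(22) ≈ 494.0 + 9.3808*I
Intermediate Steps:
v(t, W) = sqrt(2)*sqrt(t) (v(t, W) = sqrt(2*t) = sqrt(2)*sqrt(t))
F = 247 + I*sqrt(22) (F = 247 + sqrt(2)*sqrt(-11) = 247 + sqrt(2)*(I*sqrt(11)) = 247 + I*sqrt(22) ≈ 247.0 + 4.6904*I)
F*2 = (247 + I*sqrt(22))*2 = 494 + 2*I*sqrt(22)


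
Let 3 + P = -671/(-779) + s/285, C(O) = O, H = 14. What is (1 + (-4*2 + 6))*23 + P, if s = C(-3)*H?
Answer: -98489/3895 ≈ -25.286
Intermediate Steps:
s = -42 (s = -3*14 = -42)
P = -8904/3895 (P = -3 + (-671/(-779) - 42/285) = -3 + (-671*(-1/779) - 42*1/285) = -3 + (671/779 - 14/95) = -3 + 2781/3895 = -8904/3895 ≈ -2.2860)
(1 + (-4*2 + 6))*23 + P = (1 + (-4*2 + 6))*23 - 8904/3895 = (1 + (-8 + 6))*23 - 8904/3895 = (1 - 2)*23 - 8904/3895 = -1*23 - 8904/3895 = -23 - 8904/3895 = -98489/3895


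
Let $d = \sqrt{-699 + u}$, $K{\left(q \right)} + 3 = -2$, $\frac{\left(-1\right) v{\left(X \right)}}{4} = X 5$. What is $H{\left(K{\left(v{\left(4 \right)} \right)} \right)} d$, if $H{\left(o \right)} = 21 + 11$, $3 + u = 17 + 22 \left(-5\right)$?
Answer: $32 i \sqrt{795} \approx 902.26 i$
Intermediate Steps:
$v{\left(X \right)} = - 20 X$ ($v{\left(X \right)} = - 4 X 5 = - 4 \cdot 5 X = - 20 X$)
$K{\left(q \right)} = -5$ ($K{\left(q \right)} = -3 - 2 = -5$)
$u = -96$ ($u = -3 + \left(17 + 22 \left(-5\right)\right) = -3 + \left(17 - 110\right) = -3 - 93 = -96$)
$d = i \sqrt{795}$ ($d = \sqrt{-699 - 96} = \sqrt{-795} = i \sqrt{795} \approx 28.196 i$)
$H{\left(o \right)} = 32$
$H{\left(K{\left(v{\left(4 \right)} \right)} \right)} d = 32 i \sqrt{795}$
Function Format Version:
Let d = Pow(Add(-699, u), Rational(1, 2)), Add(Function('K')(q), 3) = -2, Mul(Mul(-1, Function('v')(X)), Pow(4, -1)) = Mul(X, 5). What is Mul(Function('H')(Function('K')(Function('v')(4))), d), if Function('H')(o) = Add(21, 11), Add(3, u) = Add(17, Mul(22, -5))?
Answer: Mul(32, I, Pow(795, Rational(1, 2))) ≈ Mul(902.26, I)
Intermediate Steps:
Function('v')(X) = Mul(-20, X) (Function('v')(X) = Mul(-4, Mul(X, 5)) = Mul(-4, Mul(5, X)) = Mul(-20, X))
Function('K')(q) = -5 (Function('K')(q) = Add(-3, -2) = -5)
u = -96 (u = Add(-3, Add(17, Mul(22, -5))) = Add(-3, Add(17, -110)) = Add(-3, -93) = -96)
d = Mul(I, Pow(795, Rational(1, 2))) (d = Pow(Add(-699, -96), Rational(1, 2)) = Pow(-795, Rational(1, 2)) = Mul(I, Pow(795, Rational(1, 2))) ≈ Mul(28.196, I))
Function('H')(o) = 32
Mul(Function('H')(Function('K')(Function('v')(4))), d) = Mul(32, Mul(I, Pow(795, Rational(1, 2)))) = Mul(32, I, Pow(795, Rational(1, 2)))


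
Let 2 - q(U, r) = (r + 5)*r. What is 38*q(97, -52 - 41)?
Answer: -310916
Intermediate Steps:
q(U, r) = 2 - r*(5 + r) (q(U, r) = 2 - (r + 5)*r = 2 - (5 + r)*r = 2 - r*(5 + r))
38*q(97, -52 - 41) = 38*(2 - (-52 - 41)² - 5*(-52 - 41)) = 38*(2 - 1*(-93)² - 5*(-93)) = 38*(2 - 1*8649 + 465) = 38*(2 - 8649 + 465) = 38*(-8182) = -310916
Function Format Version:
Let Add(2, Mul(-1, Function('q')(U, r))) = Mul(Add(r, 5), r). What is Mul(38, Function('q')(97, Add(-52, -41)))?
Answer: -310916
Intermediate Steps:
Function('q')(U, r) = Add(2, Mul(-1, r, Add(5, r))) (Function('q')(U, r) = Add(2, Mul(-1, Mul(Add(r, 5), r))) = Add(2, Mul(-1, Mul(Add(5, r), r))) = Add(2, Mul(-1, Mul(r, Add(5, r)))) = Add(2, Mul(-1, r, Add(5, r))))
Mul(38, Function('q')(97, Add(-52, -41))) = Mul(38, Add(2, Mul(-1, Pow(Add(-52, -41), 2)), Mul(-5, Add(-52, -41)))) = Mul(38, Add(2, Mul(-1, Pow(-93, 2)), Mul(-5, -93))) = Mul(38, Add(2, Mul(-1, 8649), 465)) = Mul(38, Add(2, -8649, 465)) = Mul(38, -8182) = -310916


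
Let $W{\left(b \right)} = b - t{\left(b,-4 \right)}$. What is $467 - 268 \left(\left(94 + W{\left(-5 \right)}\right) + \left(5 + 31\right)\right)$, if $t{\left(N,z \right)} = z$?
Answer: $-34105$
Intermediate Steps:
$W{\left(b \right)} = 4 + b$ ($W{\left(b \right)} = b - -4 = b + 4 = 4 + b$)
$467 - 268 \left(\left(94 + W{\left(-5 \right)}\right) + \left(5 + 31\right)\right) = 467 - 268 \left(\left(94 + \left(4 - 5\right)\right) + \left(5 + 31\right)\right) = 467 - 268 \left(\left(94 - 1\right) + 36\right) = 467 - 268 \left(93 + 36\right) = 467 - 34572 = -34105$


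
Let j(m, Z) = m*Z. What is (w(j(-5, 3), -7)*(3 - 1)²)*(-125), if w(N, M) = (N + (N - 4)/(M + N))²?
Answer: -12090125/121 ≈ -99918.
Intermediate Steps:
j(m, Z) = Z*m
w(N, M) = (N + (-4 + N)/(M + N))²
(w(j(-5, 3), -7)*(3 - 1)²)*(-125) = (((-4 + 3*(-5) + (3*(-5))² - 21*(-5))²/(-7 + 3*(-5))²)*(3 - 1)²)*(-125) = (((-4 - 15 + (-15)² - 7*(-15))²/(-7 - 15)²)*2²)*(-125) = (((-4 - 15 + 225 + 105)²/(-22)²)*4)*(-125) = (((1/484)*311²)*4)*(-125) = (((1/484)*96721)*4)*(-125) = ((96721/484)*4)*(-125) = (96721/121)*(-125) = -12090125/121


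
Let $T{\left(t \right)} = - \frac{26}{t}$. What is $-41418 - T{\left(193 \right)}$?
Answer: $- \frac{7993648}{193} \approx -41418.0$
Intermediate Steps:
$-41418 - T{\left(193 \right)} = -41418 - - \frac{26}{193} = -41418 + \frac{26}{193} = - \frac{7993648}{193}$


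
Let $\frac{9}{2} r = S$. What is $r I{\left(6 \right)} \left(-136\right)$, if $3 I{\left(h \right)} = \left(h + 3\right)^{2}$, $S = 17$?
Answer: $-13872$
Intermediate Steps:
$I{\left(h \right)} = \frac{\left(3 + h\right)^{2}}{3}$ ($I{\left(h \right)} = \frac{\left(h + 3\right)^{2}}{3} = \frac{\left(3 + h\right)^{2}}{3}$)
$r = \frac{34}{9}$ ($r = \frac{2}{9} \cdot 17 = \frac{34}{9} \approx 3.7778$)
$r I{\left(6 \right)} \left(-136\right) = \frac{34 \frac{\left(3 + 6\right)^{2}}{3}}{9} \left(-136\right) = \frac{34 \frac{9^{2}}{3}}{9} \left(-136\right) = \frac{34 \cdot \frac{1}{3} \cdot 81}{9} \left(-136\right) = \frac{34}{9} \cdot 27 \left(-136\right) = 102 \left(-136\right) = -13872$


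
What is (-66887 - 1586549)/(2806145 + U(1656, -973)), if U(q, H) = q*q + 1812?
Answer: -1653436/5550293 ≈ -0.29790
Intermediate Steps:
U(q, H) = 1812 + q² (U(q, H) = q² + 1812 = 1812 + q²)
(-66887 - 1586549)/(2806145 + U(1656, -973)) = (-66887 - 1586549)/(2806145 + (1812 + 1656²)) = -1653436/(2806145 + (1812 + 2742336)) = -1653436/(2806145 + 2744148) = -1653436/5550293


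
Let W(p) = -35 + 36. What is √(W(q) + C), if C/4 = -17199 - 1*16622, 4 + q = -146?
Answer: I*√135283 ≈ 367.81*I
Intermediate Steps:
q = -150 (q = -4 - 146 = -150)
W(p) = 1
C = -135284 (C = 4*(-17199 - 1*16622) = 4*(-17199 - 16622) = 4*(-33821) = -135284)
√(W(q) + C) = √(1 - 135284) = √(-135283) = I*√135283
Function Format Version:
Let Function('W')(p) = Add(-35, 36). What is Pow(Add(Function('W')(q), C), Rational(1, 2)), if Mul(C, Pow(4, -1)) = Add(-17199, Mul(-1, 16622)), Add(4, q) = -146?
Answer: Mul(I, Pow(135283, Rational(1, 2))) ≈ Mul(367.81, I)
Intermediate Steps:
q = -150 (q = Add(-4, -146) = -150)
Function('W')(p) = 1
C = -135284 (C = Mul(4, Add(-17199, Mul(-1, 16622))) = Mul(4, Add(-17199, -16622)) = Mul(4, -33821) = -135284)
Pow(Add(Function('W')(q), C), Rational(1, 2)) = Pow(Add(1, -135284), Rational(1, 2)) = Pow(-135283, Rational(1, 2)) = Mul(I, Pow(135283, Rational(1, 2)))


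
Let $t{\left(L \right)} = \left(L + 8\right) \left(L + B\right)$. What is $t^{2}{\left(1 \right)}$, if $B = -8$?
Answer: $3969$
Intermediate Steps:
$t{\left(L \right)} = \left(-8 + L\right) \left(8 + L\right)$ ($t{\left(L \right)} = \left(L + 8\right) \left(L - 8\right) = \left(8 + L\right) \left(-8 + L\right) = \left(-8 + L\right) \left(8 + L\right)$)
$t^{2}{\left(1 \right)} = \left(-64 + 1^{2}\right)^{2} = \left(-64 + 1\right)^{2} = \left(-63\right)^{2} = 3969$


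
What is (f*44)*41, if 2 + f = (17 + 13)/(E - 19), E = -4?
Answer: -137104/23 ≈ -5961.0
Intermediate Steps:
f = -76/23 (f = -2 + (17 + 13)/(-4 - 19) = -2 + 30/(-23) = -2 + 30*(-1/23) = -2 - 30/23 = -76/23 ≈ -3.3043)
(f*44)*41 = -76/23*44*41 = -3344/23*41 = -137104/23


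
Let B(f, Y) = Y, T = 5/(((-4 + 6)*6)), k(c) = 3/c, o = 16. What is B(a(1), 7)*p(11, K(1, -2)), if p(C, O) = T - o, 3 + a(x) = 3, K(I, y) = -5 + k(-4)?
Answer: -1309/12 ≈ -109.08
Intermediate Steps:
K(I, y) = -23/4 (K(I, y) = -5 + 3/(-4) = -5 + 3*(-¼) = -5 - ¾ = -23/4)
a(x) = 0 (a(x) = -3 + 3 = 0)
T = 5/12 (T = 5/((2*6)) = 5/12 ≈ 0.41667)
p(C, O) = -187/12 (p(C, O) = 5/12 - 1*16 = 5/12 - 16 = -187/12)
B(a(1), 7)*p(11, K(1, -2)) = 7*(-187/12) = -1309/12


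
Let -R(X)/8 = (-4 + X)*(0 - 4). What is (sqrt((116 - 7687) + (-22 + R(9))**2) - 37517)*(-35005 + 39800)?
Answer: -179894015 + 4795*sqrt(11473) ≈ -1.7938e+8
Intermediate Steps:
R(X) = -128 + 32*X (R(X) = -8*(-4 + X)*(0 - 4) = -8*(-4 + X)*(-4) = -8*(16 - 4*X) = -128 + 32*X)
(sqrt((116 - 7687) + (-22 + R(9))**2) - 37517)*(-35005 + 39800) = (sqrt((116 - 7687) + (-22 + (-128 + 32*9))**2) - 37517)*(-35005 + 39800) = (sqrt(-7571 + (-22 + (-128 + 288))**2) - 37517)*4795 = (sqrt(-7571 + (-22 + 160)**2) - 37517)*4795 = (sqrt(-7571 + 138**2) - 37517)*4795 = (sqrt(-7571 + 19044) - 37517)*4795 = (sqrt(11473) - 37517)*4795 = (-37517 + sqrt(11473))*4795 = -179894015 + 4795*sqrt(11473)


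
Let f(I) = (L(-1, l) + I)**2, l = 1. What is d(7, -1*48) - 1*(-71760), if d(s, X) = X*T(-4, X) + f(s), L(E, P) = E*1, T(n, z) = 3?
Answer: 71652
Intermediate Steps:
L(E, P) = E
f(I) = (-1 + I)**2
d(s, X) = (-1 + s)**2 + 3*X (d(s, X) = X*3 + (-1 + s)**2 = 3*X + (-1 + s)**2 = (-1 + s)**2 + 3*X)
d(7, -1*48) - 1*(-71760) = ((-1 + 7)**2 + 3*(-1*48)) - 1*(-71760) = (6**2 + 3*(-48)) + 71760 = (36 - 144) + 71760 = -108 + 71760 = 71652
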